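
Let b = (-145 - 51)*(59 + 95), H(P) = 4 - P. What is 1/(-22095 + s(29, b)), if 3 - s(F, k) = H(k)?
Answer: -1/52280 ≈ -1.9128e-5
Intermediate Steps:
b = -30184 (b = -196*154 = -30184)
s(F, k) = -1 + k (s(F, k) = 3 - (4 - k) = 3 + (-4 + k) = -1 + k)
1/(-22095 + s(29, b)) = 1/(-22095 + (-1 - 30184)) = 1/(-22095 - 30185) = 1/(-52280) = -1/52280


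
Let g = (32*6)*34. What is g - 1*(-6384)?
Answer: 12912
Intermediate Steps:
g = 6528 (g = 192*34 = 6528)
g - 1*(-6384) = 6528 - 1*(-6384) = 6528 + 6384 = 12912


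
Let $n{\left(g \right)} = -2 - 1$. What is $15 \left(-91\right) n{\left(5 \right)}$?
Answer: $4095$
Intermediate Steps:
$n{\left(g \right)} = -3$
$15 \left(-91\right) n{\left(5 \right)} = 15 \left(-91\right) \left(-3\right) = \left(-1365\right) \left(-3\right) = 4095$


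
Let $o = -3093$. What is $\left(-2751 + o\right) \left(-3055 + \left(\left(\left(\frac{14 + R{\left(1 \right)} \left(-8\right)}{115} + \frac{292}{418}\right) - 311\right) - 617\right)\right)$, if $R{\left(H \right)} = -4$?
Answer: $\frac{24317392428}{1045} \approx 2.327 \cdot 10^{7}$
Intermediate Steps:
$\left(-2751 + o\right) \left(-3055 + \left(\left(\left(\frac{14 + R{\left(1 \right)} \left(-8\right)}{115} + \frac{292}{418}\right) - 311\right) - 617\right)\right) = \left(-2751 - 3093\right) \left(-3055 - \left(\frac{193806}{209} - \frac{14 - -32}{115}\right)\right) = - 5844 \left(-3055 - \left(\frac{193806}{209} - \left(14 + 32\right) \frac{1}{115}\right)\right) = - 5844 \left(-3055 + \left(\left(\left(46 \cdot \frac{1}{115} + \frac{146}{209}\right) - 311\right) - 617\right)\right) = - 5844 \left(-3055 + \left(\left(\left(\frac{2}{5} + \frac{146}{209}\right) - 311\right) - 617\right)\right) = - 5844 \left(-3055 + \left(\left(\frac{1148}{1045} - 311\right) - 617\right)\right) = - 5844 \left(-3055 - \frac{968612}{1045}\right) = \left(-5844\right) \left(- \frac{4161087}{1045}\right) = \frac{24317392428}{1045}$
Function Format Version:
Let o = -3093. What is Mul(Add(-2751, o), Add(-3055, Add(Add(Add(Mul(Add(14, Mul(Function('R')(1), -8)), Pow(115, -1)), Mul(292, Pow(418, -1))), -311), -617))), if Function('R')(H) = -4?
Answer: Rational(24317392428, 1045) ≈ 2.3270e+7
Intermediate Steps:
Mul(Add(-2751, o), Add(-3055, Add(Add(Add(Mul(Add(14, Mul(Function('R')(1), -8)), Pow(115, -1)), Mul(292, Pow(418, -1))), -311), -617))) = Mul(Add(-2751, -3093), Add(-3055, Add(Add(Add(Mul(Add(14, Mul(-4, -8)), Pow(115, -1)), Mul(292, Pow(418, -1))), -311), -617))) = Mul(-5844, Add(-3055, Add(Add(Add(Mul(Add(14, 32), Rational(1, 115)), Mul(292, Rational(1, 418))), -311), -617))) = Mul(-5844, Add(-3055, Add(Add(Add(Mul(46, Rational(1, 115)), Rational(146, 209)), -311), -617))) = Mul(-5844, Add(-3055, Add(Add(Add(Rational(2, 5), Rational(146, 209)), -311), -617))) = Mul(-5844, Add(-3055, Add(Add(Rational(1148, 1045), -311), -617))) = Mul(-5844, Add(-3055, Add(Rational(-323847, 1045), -617))) = Mul(-5844, Add(-3055, Rational(-968612, 1045))) = Mul(-5844, Rational(-4161087, 1045)) = Rational(24317392428, 1045)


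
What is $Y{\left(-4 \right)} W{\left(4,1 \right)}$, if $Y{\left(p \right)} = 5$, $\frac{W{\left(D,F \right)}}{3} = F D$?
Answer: $60$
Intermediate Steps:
$W{\left(D,F \right)} = 3 D F$ ($W{\left(D,F \right)} = 3 F D = 3 D F$)
$Y{\left(-4 \right)} W{\left(4,1 \right)} = 5 \cdot 3 \cdot 4 \cdot 1 = 5 \cdot 12 = 60$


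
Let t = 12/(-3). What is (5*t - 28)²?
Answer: 2304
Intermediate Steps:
t = -4 (t = 12*(-⅓) = -4)
(5*t - 28)² = (5*(-4) - 28)² = (-20 - 28)² = (-48)² = 2304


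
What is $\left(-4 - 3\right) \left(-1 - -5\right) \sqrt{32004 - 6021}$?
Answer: $- 84 \sqrt{2887} \approx -4513.4$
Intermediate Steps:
$\left(-4 - 3\right) \left(-1 - -5\right) \sqrt{32004 - 6021} = - 7 \left(-1 + 5\right) \sqrt{25983} = \left(-7\right) 4 \cdot 3 \sqrt{2887} = - 28 \cdot 3 \sqrt{2887} = - 84 \sqrt{2887}$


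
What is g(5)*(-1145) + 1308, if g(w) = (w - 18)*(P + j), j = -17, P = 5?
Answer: -177312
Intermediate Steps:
g(w) = 216 - 12*w (g(w) = (w - 18)*(5 - 17) = (-18 + w)*(-12) = 216 - 12*w)
g(5)*(-1145) + 1308 = (216 - 12*5)*(-1145) + 1308 = (216 - 60)*(-1145) + 1308 = 156*(-1145) + 1308 = -178620 + 1308 = -177312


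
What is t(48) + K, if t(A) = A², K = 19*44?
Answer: 3140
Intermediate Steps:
K = 836
t(48) + K = 48² + 836 = 2304 + 836 = 3140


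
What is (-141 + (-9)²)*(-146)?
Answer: 8760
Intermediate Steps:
(-141 + (-9)²)*(-146) = (-141 + 81)*(-146) = -60*(-146) = 8760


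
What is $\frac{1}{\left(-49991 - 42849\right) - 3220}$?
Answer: $- \frac{1}{96060} \approx -1.041 \cdot 10^{-5}$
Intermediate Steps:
$\frac{1}{\left(-49991 - 42849\right) - 3220} = \frac{1}{-92840 - 3220} = \frac{1}{-96060} = - \frac{1}{96060}$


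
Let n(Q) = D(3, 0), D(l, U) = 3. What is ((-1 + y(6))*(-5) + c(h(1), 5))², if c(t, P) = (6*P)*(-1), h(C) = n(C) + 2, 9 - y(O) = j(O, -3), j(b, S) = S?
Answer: 7225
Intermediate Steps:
n(Q) = 3
y(O) = 12 (y(O) = 9 - 1*(-3) = 9 + 3 = 12)
h(C) = 5 (h(C) = 3 + 2 = 5)
c(t, P) = -6*P
((-1 + y(6))*(-5) + c(h(1), 5))² = ((-1 + 12)*(-5) - 6*5)² = (11*(-5) - 30)² = (-55 - 30)² = (-85)² = 7225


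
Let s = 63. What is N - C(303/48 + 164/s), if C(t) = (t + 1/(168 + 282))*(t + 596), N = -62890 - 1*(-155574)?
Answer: 443458208699/5080320 ≈ 87289.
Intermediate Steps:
N = 92684 (N = -62890 + 155574 = 92684)
C(t) = (596 + t)*(1/450 + t) (C(t) = (t + 1/450)*(596 + t) = (1/450 + t)*(596 + t) = (596 + t)*(1/450 + t))
N - C(303/48 + 164/s) = 92684 - (298/225 + (303/48 + 164/63)² + 268201*(303/48 + 164/63)/450) = 92684 - (298/225 + (303*(1/48) + 164*(1/63))² + 268201*(303*(1/48) + 164*(1/63))/450) = 92684 - (298/225 + (101/16 + 164/63)² + 268201*(101/16 + 164/63)/450) = 92684 - (298/225 + (8987/1008)² + (268201/450)*(8987/1008)) = 92684 - (298/225 + 80766169/1016064 + 2410322387/453600) = 92684 - 1*27406170181/5080320 = 92684 - 27406170181/5080320 = 443458208699/5080320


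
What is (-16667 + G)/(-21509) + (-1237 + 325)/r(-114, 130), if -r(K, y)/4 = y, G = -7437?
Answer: 4018786/1398085 ≈ 2.8745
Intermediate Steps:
r(K, y) = -4*y
(-16667 + G)/(-21509) + (-1237 + 325)/r(-114, 130) = (-16667 - 7437)/(-21509) + (-1237 + 325)/((-4*130)) = -24104*(-1/21509) - 912/(-520) = 24104/21509 - 912*(-1/520) = 24104/21509 + 114/65 = 4018786/1398085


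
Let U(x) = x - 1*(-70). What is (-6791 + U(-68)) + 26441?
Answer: 19652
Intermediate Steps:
U(x) = 70 + x (U(x) = x + 70 = 70 + x)
(-6791 + U(-68)) + 26441 = (-6791 + (70 - 68)) + 26441 = (-6791 + 2) + 26441 = -6789 + 26441 = 19652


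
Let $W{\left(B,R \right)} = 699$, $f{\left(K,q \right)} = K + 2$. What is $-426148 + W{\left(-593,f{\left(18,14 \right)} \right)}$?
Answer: $-425449$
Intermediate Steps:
$f{\left(K,q \right)} = 2 + K$
$-426148 + W{\left(-593,f{\left(18,14 \right)} \right)} = -426148 + 699 = -425449$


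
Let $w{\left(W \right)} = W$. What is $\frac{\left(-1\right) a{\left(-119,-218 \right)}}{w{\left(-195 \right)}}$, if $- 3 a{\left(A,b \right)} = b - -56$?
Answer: $\frac{18}{65} \approx 0.27692$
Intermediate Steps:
$a{\left(A,b \right)} = - \frac{56}{3} - \frac{b}{3}$ ($a{\left(A,b \right)} = - \frac{b - -56}{3} = - \frac{b + 56}{3} = - \frac{56 + b}{3} = - \frac{56}{3} - \frac{b}{3}$)
$\frac{\left(-1\right) a{\left(-119,-218 \right)}}{w{\left(-195 \right)}} = \frac{\left(-1\right) \left(- \frac{56}{3} - - \frac{218}{3}\right)}{-195} = - (- \frac{56}{3} + \frac{218}{3}) \left(- \frac{1}{195}\right) = \left(-1\right) 54 \left(- \frac{1}{195}\right) = \left(-54\right) \left(- \frac{1}{195}\right) = \frac{18}{65}$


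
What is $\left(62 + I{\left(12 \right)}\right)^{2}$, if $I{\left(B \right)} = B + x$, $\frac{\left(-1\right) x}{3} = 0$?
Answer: $5476$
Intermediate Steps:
$x = 0$ ($x = \left(-3\right) 0 = 0$)
$I{\left(B \right)} = B$ ($I{\left(B \right)} = B + 0 = B$)
$\left(62 + I{\left(12 \right)}\right)^{2} = \left(62 + 12\right)^{2} = 74^{2} = 5476$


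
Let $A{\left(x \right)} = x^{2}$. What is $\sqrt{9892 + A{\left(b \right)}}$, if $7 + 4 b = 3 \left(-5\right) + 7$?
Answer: $\frac{\sqrt{158497}}{4} \approx 99.529$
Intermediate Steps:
$b = - \frac{15}{4}$ ($b = - \frac{7}{4} + \frac{3 \left(-5\right) + 7}{4} = - \frac{7}{4} + \frac{-15 + 7}{4} = - \frac{7}{4} + \frac{1}{4} \left(-8\right) = - \frac{7}{4} - 2 = - \frac{15}{4} \approx -3.75$)
$\sqrt{9892 + A{\left(b \right)}} = \sqrt{9892 + \left(- \frac{15}{4}\right)^{2}} = \sqrt{9892 + \frac{225}{16}} = \sqrt{\frac{158497}{16}} = \frac{\sqrt{158497}}{4}$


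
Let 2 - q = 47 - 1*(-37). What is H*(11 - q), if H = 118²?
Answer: 1294932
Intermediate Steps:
q = -82 (q = 2 - (47 - 1*(-37)) = 2 - (47 + 37) = 2 - 1*84 = 2 - 84 = -82)
H = 13924
H*(11 - q) = 13924*(11 - 1*(-82)) = 13924*(11 + 82) = 13924*93 = 1294932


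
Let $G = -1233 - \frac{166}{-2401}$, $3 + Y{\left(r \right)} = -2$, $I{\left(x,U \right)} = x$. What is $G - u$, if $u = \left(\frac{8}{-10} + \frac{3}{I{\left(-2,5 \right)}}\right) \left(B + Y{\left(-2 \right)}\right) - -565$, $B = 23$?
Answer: $- \frac{21087153}{12005} \approx -1756.5$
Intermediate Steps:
$Y{\left(r \right)} = -5$ ($Y{\left(r \right)} = -3 - 2 = -5$)
$G = - \frac{2960267}{2401}$ ($G = -1233 - - \frac{166}{2401} = -1233 + \frac{166}{2401} = - \frac{2960267}{2401} \approx -1232.9$)
$u = \frac{2618}{5}$ ($u = \left(\frac{8}{-10} + \frac{3}{-2}\right) \left(23 - 5\right) - -565 = \left(8 \left(- \frac{1}{10}\right) + 3 \left(- \frac{1}{2}\right)\right) 18 + 565 = \left(- \frac{4}{5} - \frac{3}{2}\right) 18 + 565 = \left(- \frac{23}{10}\right) 18 + 565 = - \frac{207}{5} + 565 = \frac{2618}{5} \approx 523.6$)
$G - u = - \frac{2960267}{2401} - \frac{2618}{5} = - \frac{21087153}{12005}$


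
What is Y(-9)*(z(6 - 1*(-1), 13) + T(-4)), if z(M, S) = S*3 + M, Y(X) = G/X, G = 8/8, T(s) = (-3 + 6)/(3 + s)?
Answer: -43/9 ≈ -4.7778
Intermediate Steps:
T(s) = 3/(3 + s)
G = 1 (G = 8*(⅛) = 1)
Y(X) = 1/X
z(M, S) = M + 3*S (z(M, S) = 3*S + M = M + 3*S)
Y(-9)*(z(6 - 1*(-1), 13) + T(-4)) = (((6 - 1*(-1)) + 3*13) + 3/(3 - 4))/(-9) = -(((6 + 1) + 39) + 3/(-1))/9 = -((7 + 39) + 3*(-1))/9 = -(46 - 3)/9 = -⅑*43 = -43/9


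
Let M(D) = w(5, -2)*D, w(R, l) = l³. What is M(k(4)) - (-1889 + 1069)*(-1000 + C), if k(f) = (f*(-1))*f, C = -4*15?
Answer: -869072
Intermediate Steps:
C = -60
k(f) = -f² (k(f) = (-f)*f = -f²)
M(D) = -8*D (M(D) = (-2)³*D = -8*D)
M(k(4)) - (-1889 + 1069)*(-1000 + C) = -(-8)*4² - (-1889 + 1069)*(-1000 - 60) = -(-8)*16 - (-820)*(-1060) = -8*(-16) - 1*869200 = 128 - 869200 = -869072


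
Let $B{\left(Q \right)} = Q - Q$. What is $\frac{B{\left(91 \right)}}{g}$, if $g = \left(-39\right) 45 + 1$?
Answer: $0$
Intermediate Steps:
$B{\left(Q \right)} = 0$
$g = -1754$ ($g = -1755 + 1 = -1754$)
$\frac{B{\left(91 \right)}}{g} = \frac{0}{-1754} = 0 \left(- \frac{1}{1754}\right) = 0$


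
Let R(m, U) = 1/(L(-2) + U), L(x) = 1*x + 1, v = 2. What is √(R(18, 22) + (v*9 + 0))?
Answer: √7959/21 ≈ 4.2482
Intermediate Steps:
L(x) = 1 + x (L(x) = x + 1 = 1 + x)
R(m, U) = 1/(-1 + U) (R(m, U) = 1/((1 - 2) + U) = 1/(-1 + U))
√(R(18, 22) + (v*9 + 0)) = √(1/(-1 + 22) + (2*9 + 0)) = √(1/21 + (18 + 0)) = √(1/21 + 18) = √(379/21) = √7959/21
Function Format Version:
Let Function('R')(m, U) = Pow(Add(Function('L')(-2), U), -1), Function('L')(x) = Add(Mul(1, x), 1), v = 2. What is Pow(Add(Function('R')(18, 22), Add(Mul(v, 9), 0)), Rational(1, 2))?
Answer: Mul(Rational(1, 21), Pow(7959, Rational(1, 2))) ≈ 4.2482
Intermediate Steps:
Function('L')(x) = Add(1, x) (Function('L')(x) = Add(x, 1) = Add(1, x))
Function('R')(m, U) = Pow(Add(-1, U), -1) (Function('R')(m, U) = Pow(Add(Add(1, -2), U), -1) = Pow(Add(-1, U), -1))
Pow(Add(Function('R')(18, 22), Add(Mul(v, 9), 0)), Rational(1, 2)) = Pow(Add(Pow(Add(-1, 22), -1), Add(Mul(2, 9), 0)), Rational(1, 2)) = Pow(Add(Pow(21, -1), Add(18, 0)), Rational(1, 2)) = Pow(Add(Rational(1, 21), 18), Rational(1, 2)) = Pow(Rational(379, 21), Rational(1, 2)) = Mul(Rational(1, 21), Pow(7959, Rational(1, 2)))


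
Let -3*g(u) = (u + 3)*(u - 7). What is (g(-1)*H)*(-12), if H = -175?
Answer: 11200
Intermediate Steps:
g(u) = -(-7 + u)*(3 + u)/3 (g(u) = -(u + 3)*(u - 7)/3 = -(3 + u)*(-7 + u)/3 = -(-7 + u)*(3 + u)/3)
(g(-1)*H)*(-12) = ((7 - 1/3*(-1)**2 + (4/3)*(-1))*(-175))*(-12) = ((7 - 1/3*1 - 4/3)*(-175))*(-12) = ((7 - 1/3 - 4/3)*(-175))*(-12) = ((16/3)*(-175))*(-12) = -2800/3*(-12) = 11200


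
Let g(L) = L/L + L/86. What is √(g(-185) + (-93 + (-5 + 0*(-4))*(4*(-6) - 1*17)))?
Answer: √819838/86 ≈ 10.528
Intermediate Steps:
g(L) = 1 + L/86 (g(L) = 1 + L*(1/86) = 1 + L/86)
√(g(-185) + (-93 + (-5 + 0*(-4))*(4*(-6) - 1*17))) = √((1 + (1/86)*(-185)) + (-93 + (-5 + 0*(-4))*(4*(-6) - 1*17))) = √((1 - 185/86) + (-93 + (-5 + 0)*(-24 - 17))) = √(-99/86 + (-93 - 5*(-41))) = √(-99/86 + (-93 + 205)) = √(-99/86 + 112) = √(9533/86) = √819838/86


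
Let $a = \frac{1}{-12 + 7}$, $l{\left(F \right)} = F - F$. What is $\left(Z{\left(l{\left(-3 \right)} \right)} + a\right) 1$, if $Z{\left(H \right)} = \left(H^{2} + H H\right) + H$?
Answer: $- \frac{1}{5} \approx -0.2$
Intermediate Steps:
$l{\left(F \right)} = 0$
$a = - \frac{1}{5}$ ($a = \frac{1}{-5} = - \frac{1}{5} \approx -0.2$)
$Z{\left(H \right)} = H + 2 H^{2}$ ($Z{\left(H \right)} = \left(H^{2} + H^{2}\right) + H = 2 H^{2} + H = H + 2 H^{2}$)
$\left(Z{\left(l{\left(-3 \right)} \right)} + a\right) 1 = \left(0 \left(1 + 2 \cdot 0\right) - \frac{1}{5}\right) 1 = \left(0 \left(1 + 0\right) - \frac{1}{5}\right) 1 = \left(0 \cdot 1 - \frac{1}{5}\right) 1 = \left(0 - \frac{1}{5}\right) 1 = \left(- \frac{1}{5}\right) 1 = - \frac{1}{5}$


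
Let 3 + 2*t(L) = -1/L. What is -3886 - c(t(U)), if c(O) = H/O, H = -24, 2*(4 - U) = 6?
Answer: -3898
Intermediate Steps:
U = 1 (U = 4 - 1/2*6 = 4 - 3 = 1)
t(L) = -3/2 - 1/(2*L) (t(L) = -3/2 + (-1/L)/2 = -3/2 - 1/(2*L))
c(O) = -24/O
-3886 - c(t(U)) = -3886 - (-24)/((1/2)*(-1 - 3*1)/1) = -3886 - (-24)/((1/2)*1*(-1 - 3)) = -3886 - (-24)/((1/2)*1*(-4)) = -3886 - (-24)/(-2) = -3886 - (-24)*(-1)/2 = -3886 - 1*12 = -3886 - 12 = -3898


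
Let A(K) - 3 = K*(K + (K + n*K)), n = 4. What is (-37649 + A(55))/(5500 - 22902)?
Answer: 9748/8701 ≈ 1.1203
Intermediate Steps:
A(K) = 3 + 6*K² (A(K) = 3 + K*(K + (K + 4*K)) = 3 + K*(K + 5*K) = 3 + K*(6*K) = 3 + 6*K²)
(-37649 + A(55))/(5500 - 22902) = (-37649 + (3 + 6*55²))/(5500 - 22902) = (-37649 + (3 + 6*3025))/(-17402) = (-37649 + (3 + 18150))*(-1/17402) = (-37649 + 18153)*(-1/17402) = -19496*(-1/17402) = 9748/8701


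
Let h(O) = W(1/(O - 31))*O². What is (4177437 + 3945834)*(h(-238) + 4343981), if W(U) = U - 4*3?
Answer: 8006518580827923/269 ≈ 2.9764e+13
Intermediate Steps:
W(U) = -12 + U (W(U) = U - 1*12 = U - 12 = -12 + U)
h(O) = O²*(-12 + 1/(-31 + O)) (h(O) = (-12 + 1/(O - 31))*O² = (-12 + 1/(-31 + O))*O² = O²*(-12 + 1/(-31 + O)))
(4177437 + 3945834)*(h(-238) + 4343981) = (4177437 + 3945834)*((-238)²*(373 - 12*(-238))/(-31 - 238) + 4343981) = 8123271*(56644*(373 + 2856)/(-269) + 4343981) = 8123271*(56644*(-1/269)*3229 + 4343981) = 8123271*(-182903476/269 + 4343981) = 8123271*(985627413/269) = 8006518580827923/269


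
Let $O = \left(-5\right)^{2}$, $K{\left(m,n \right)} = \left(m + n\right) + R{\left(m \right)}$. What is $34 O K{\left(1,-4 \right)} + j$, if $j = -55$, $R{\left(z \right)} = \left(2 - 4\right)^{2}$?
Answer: $795$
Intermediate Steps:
$R{\left(z \right)} = 4$ ($R{\left(z \right)} = \left(-2\right)^{2} = 4$)
$K{\left(m,n \right)} = 4 + m + n$ ($K{\left(m,n \right)} = \left(m + n\right) + 4 = 4 + m + n$)
$O = 25$
$34 O K{\left(1,-4 \right)} + j = 34 \cdot 25 \left(4 + 1 - 4\right) - 55 = 34 \cdot 25 \cdot 1 - 55 = 34 \cdot 25 - 55 = 850 - 55 = 795$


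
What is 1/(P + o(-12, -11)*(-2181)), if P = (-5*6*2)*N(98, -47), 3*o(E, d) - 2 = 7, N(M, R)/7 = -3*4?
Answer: -1/1503 ≈ -0.00066534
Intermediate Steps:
N(M, R) = -84 (N(M, R) = 7*(-3*4) = 7*(-12) = -84)
o(E, d) = 3 (o(E, d) = 2/3 + (1/3)*7 = 2/3 + 7/3 = 3)
P = 5040 (P = (-5*6*2)*(-84) = -30*2*(-84) = -60*(-84) = 5040)
1/(P + o(-12, -11)*(-2181)) = 1/(5040 + 3*(-2181)) = 1/(5040 - 6543) = 1/(-1503) = -1/1503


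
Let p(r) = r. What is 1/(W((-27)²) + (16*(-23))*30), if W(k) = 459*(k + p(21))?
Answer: 1/333210 ≈ 3.0011e-6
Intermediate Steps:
W(k) = 9639 + 459*k (W(k) = 459*(k + 21) = 459*(21 + k) = 9639 + 459*k)
1/(W((-27)²) + (16*(-23))*30) = 1/((9639 + 459*(-27)²) + (16*(-23))*30) = 1/((9639 + 459*729) - 368*30) = 1/((9639 + 334611) - 11040) = 1/(344250 - 11040) = 1/333210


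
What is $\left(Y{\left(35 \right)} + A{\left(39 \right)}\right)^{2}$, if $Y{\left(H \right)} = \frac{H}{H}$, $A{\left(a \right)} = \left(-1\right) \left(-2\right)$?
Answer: $9$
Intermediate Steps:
$A{\left(a \right)} = 2$
$Y{\left(H \right)} = 1$
$\left(Y{\left(35 \right)} + A{\left(39 \right)}\right)^{2} = \left(1 + 2\right)^{2} = 3^{2} = 9$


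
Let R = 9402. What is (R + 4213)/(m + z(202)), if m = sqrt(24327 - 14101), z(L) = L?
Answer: 1375115/15289 - 13615*sqrt(10226)/30578 ≈ 44.916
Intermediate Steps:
m = sqrt(10226) ≈ 101.12
(R + 4213)/(m + z(202)) = (9402 + 4213)/(sqrt(10226) + 202) = 13615/(202 + sqrt(10226))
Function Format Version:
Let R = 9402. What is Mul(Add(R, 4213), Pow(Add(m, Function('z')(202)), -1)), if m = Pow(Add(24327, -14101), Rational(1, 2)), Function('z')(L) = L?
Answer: Add(Rational(1375115, 15289), Mul(Rational(-13615, 30578), Pow(10226, Rational(1, 2)))) ≈ 44.916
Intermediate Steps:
m = Pow(10226, Rational(1, 2)) ≈ 101.12
Mul(Add(R, 4213), Pow(Add(m, Function('z')(202)), -1)) = Mul(Add(9402, 4213), Pow(Add(Pow(10226, Rational(1, 2)), 202), -1)) = Mul(13615, Pow(Add(202, Pow(10226, Rational(1, 2))), -1))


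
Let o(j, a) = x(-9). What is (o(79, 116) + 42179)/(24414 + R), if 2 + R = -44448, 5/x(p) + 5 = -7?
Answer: -506143/240432 ≈ -2.1051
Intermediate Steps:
x(p) = -5/12 (x(p) = 5/(-5 - 7) = 5/(-12) = 5*(-1/12) = -5/12)
o(j, a) = -5/12
R = -44450 (R = -2 - 44448 = -44450)
(o(79, 116) + 42179)/(24414 + R) = (-5/12 + 42179)/(24414 - 44450) = (506143/12)/(-20036) = (506143/12)*(-1/20036) = -506143/240432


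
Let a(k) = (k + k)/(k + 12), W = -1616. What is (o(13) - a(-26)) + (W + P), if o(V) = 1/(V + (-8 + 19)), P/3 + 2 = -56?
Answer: -301337/168 ≈ -1793.7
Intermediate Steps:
P = -174 (P = -6 + 3*(-56) = -6 - 168 = -174)
a(k) = 2*k/(12 + k) (a(k) = (2*k)/(12 + k) = 2*k/(12 + k))
o(V) = 1/(11 + V) (o(V) = 1/(V + 11) = 1/(11 + V))
(o(13) - a(-26)) + (W + P) = (1/(11 + 13) - 2*(-26)/(12 - 26)) + (-1616 - 174) = (1/24 - 2*(-26)/(-14)) - 1790 = (1/24 - 2*(-26)*(-1)/14) - 1790 = (1/24 - 1*26/7) - 1790 = (1/24 - 26/7) - 1790 = -617/168 - 1790 = -301337/168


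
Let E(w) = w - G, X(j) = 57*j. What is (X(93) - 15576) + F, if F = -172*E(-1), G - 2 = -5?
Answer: -10619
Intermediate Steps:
G = -3 (G = 2 - 5 = -3)
E(w) = 3 + w (E(w) = w - 1*(-3) = w + 3 = 3 + w)
F = -344 (F = -172*(3 - 1) = -172*2 = -344)
(X(93) - 15576) + F = (57*93 - 15576) - 344 = (5301 - 15576) - 344 = -10275 - 344 = -10619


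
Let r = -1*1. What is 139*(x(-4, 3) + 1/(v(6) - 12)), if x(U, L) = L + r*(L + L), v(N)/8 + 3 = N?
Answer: -4865/12 ≈ -405.42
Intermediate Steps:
v(N) = -24 + 8*N
r = -1
x(U, L) = -L (x(U, L) = L - (L + L) = L - 2*L = -L)
139*(x(-4, 3) + 1/(v(6) - 12)) = 139*(-1*3 + 1/((-24 + 8*6) - 12)) = 139*(-3 + 1/((-24 + 48) - 12)) = 139*(-3 + 1/(24 - 12)) = 139*(-3 + 1/12) = 139*(-35/12) = -4865/12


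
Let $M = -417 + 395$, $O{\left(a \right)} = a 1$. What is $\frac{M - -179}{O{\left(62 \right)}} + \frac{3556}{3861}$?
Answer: $\frac{826649}{239382} \approx 3.4533$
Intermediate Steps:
$O{\left(a \right)} = a$
$M = -22$
$\frac{M - -179}{O{\left(62 \right)}} + \frac{3556}{3861} = \frac{-22 - -179}{62} + \frac{3556}{3861} = \left(-22 + 179\right) \frac{1}{62} + 3556 \cdot \frac{1}{3861} = 157 \cdot \frac{1}{62} + \frac{3556}{3861} = \frac{157}{62} + \frac{3556}{3861} = \frac{826649}{239382}$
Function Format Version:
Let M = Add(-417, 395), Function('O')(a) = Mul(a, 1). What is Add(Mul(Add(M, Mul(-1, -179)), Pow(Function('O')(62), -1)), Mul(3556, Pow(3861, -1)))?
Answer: Rational(826649, 239382) ≈ 3.4533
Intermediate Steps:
Function('O')(a) = a
M = -22
Add(Mul(Add(M, Mul(-1, -179)), Pow(Function('O')(62), -1)), Mul(3556, Pow(3861, -1))) = Add(Mul(Add(-22, Mul(-1, -179)), Pow(62, -1)), Mul(3556, Pow(3861, -1))) = Add(Mul(Add(-22, 179), Rational(1, 62)), Mul(3556, Rational(1, 3861))) = Add(Mul(157, Rational(1, 62)), Rational(3556, 3861)) = Add(Rational(157, 62), Rational(3556, 3861)) = Rational(826649, 239382)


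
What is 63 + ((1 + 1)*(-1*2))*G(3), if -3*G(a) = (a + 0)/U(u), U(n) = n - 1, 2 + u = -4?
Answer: 437/7 ≈ 62.429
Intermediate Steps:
u = -6 (u = -2 - 4 = -6)
U(n) = -1 + n
G(a) = a/21 (G(a) = -(a + 0)/(3*(-1 - 6)) = -a/(3*(-7)) = -a*(-1)/(3*7) = -(-1)*a/21 = a/21)
63 + ((1 + 1)*(-1*2))*G(3) = 63 + ((1 + 1)*(-1*2))*((1/21)*3) = 63 + (2*(-2))*(⅐) = 63 - 4*⅐ = 63 - 4/7 = 437/7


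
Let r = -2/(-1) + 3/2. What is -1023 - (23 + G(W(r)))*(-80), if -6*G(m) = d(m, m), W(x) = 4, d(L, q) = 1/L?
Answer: 2441/3 ≈ 813.67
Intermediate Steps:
r = 7/2 (r = -2*(-1) + 3*(½) = 2 + 3/2 = 7/2 ≈ 3.5000)
G(m) = -1/(6*m)
-1023 - (23 + G(W(r)))*(-80) = -1023 - (23 - ⅙/4)*(-80) = -1023 - (23 - ⅙*¼)*(-80) = -1023 - (23 - 1/24)*(-80) = -1023 - 551*(-80)/24 = -1023 - 1*(-5510/3) = -1023 + 5510/3 = 2441/3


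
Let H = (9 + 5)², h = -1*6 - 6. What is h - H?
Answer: -208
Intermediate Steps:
h = -12 (h = -6 - 6 = -12)
H = 196 (H = 14² = 196)
h - H = -12 - 1*196 = -12 - 196 = -208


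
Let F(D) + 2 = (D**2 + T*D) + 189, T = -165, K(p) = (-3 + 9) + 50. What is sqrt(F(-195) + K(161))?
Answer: 3*sqrt(7827) ≈ 265.41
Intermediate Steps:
K(p) = 56 (K(p) = 6 + 50 = 56)
F(D) = 187 + D**2 - 165*D (F(D) = -2 + ((D**2 - 165*D) + 189) = -2 + (189 + D**2 - 165*D) = 187 + D**2 - 165*D)
sqrt(F(-195) + K(161)) = sqrt((187 + (-195)**2 - 165*(-195)) + 56) = sqrt((187 + 38025 + 32175) + 56) = sqrt(70387 + 56) = sqrt(70443) = 3*sqrt(7827)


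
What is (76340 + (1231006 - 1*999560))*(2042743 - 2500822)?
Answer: -140990303094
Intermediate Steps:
(76340 + (1231006 - 1*999560))*(2042743 - 2500822) = (76340 + (1231006 - 999560))*(-458079) = (76340 + 231446)*(-458079) = 307786*(-458079) = -140990303094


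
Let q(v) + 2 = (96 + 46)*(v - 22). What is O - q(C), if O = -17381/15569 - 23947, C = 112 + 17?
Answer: -609372472/15569 ≈ -39140.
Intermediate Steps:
C = 129
q(v) = -3126 + 142*v (q(v) = -2 + (96 + 46)*(v - 22) = -2 + 142*(-22 + v) = -2 + (-3124 + 142*v) = -3126 + 142*v)
O = -372848224/15569 (O = -17381*1/15569 - 23947 = -17381/15569 - 23947 = -372848224/15569 ≈ -23948.)
O - q(C) = -372848224/15569 - (-3126 + 142*129) = -372848224/15569 - (-3126 + 18318) = -372848224/15569 - 1*15192 = -372848224/15569 - 15192 = -609372472/15569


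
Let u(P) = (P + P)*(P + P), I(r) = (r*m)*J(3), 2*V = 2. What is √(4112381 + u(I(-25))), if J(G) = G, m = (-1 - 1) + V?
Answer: √4134881 ≈ 2033.4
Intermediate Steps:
V = 1 (V = (½)*2 = 1)
m = -1 (m = (-1 - 1) + 1 = -2 + 1 = -1)
I(r) = -3*r (I(r) = (r*(-1))*3 = -r*3 = -3*r)
u(P) = 4*P² (u(P) = (2*P)*(2*P) = 4*P²)
√(4112381 + u(I(-25))) = √(4112381 + 4*(-3*(-25))²) = √(4112381 + 4*75²) = √(4112381 + 4*5625) = √(4112381 + 22500) = √4134881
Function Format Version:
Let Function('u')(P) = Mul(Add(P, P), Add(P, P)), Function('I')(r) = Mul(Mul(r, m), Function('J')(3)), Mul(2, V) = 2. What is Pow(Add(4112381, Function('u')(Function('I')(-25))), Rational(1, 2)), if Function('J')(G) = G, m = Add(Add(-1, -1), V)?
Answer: Pow(4134881, Rational(1, 2)) ≈ 2033.4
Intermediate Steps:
V = 1 (V = Mul(Rational(1, 2), 2) = 1)
m = -1 (m = Add(Add(-1, -1), 1) = Add(-2, 1) = -1)
Function('I')(r) = Mul(-3, r) (Function('I')(r) = Mul(Mul(r, -1), 3) = Mul(Mul(-1, r), 3) = Mul(-3, r))
Function('u')(P) = Mul(4, Pow(P, 2)) (Function('u')(P) = Mul(Mul(2, P), Mul(2, P)) = Mul(4, Pow(P, 2)))
Pow(Add(4112381, Function('u')(Function('I')(-25))), Rational(1, 2)) = Pow(Add(4112381, Mul(4, Pow(Mul(-3, -25), 2))), Rational(1, 2)) = Pow(Add(4112381, Mul(4, Pow(75, 2))), Rational(1, 2)) = Pow(Add(4112381, Mul(4, 5625)), Rational(1, 2)) = Pow(Add(4112381, 22500), Rational(1, 2)) = Pow(4134881, Rational(1, 2))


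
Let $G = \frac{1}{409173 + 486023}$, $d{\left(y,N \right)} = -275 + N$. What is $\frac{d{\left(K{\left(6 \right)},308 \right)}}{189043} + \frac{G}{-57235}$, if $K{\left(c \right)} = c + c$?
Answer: $\frac{1690805731937}{9685909809691580} \approx 0.00017456$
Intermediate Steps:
$K{\left(c \right)} = 2 c$
$G = \frac{1}{895196} \approx 1.1171 \cdot 10^{-6}$
$\frac{d{\left(K{\left(6 \right)},308 \right)}}{189043} + \frac{G}{-57235} = \frac{-275 + 308}{189043} + \frac{1}{895196 \left(-57235\right)} = 33 \cdot \frac{1}{189043} + \frac{1}{895196} \left(- \frac{1}{57235}\right) = \frac{33}{189043} - \frac{1}{51236543060} = \frac{1690805731937}{9685909809691580}$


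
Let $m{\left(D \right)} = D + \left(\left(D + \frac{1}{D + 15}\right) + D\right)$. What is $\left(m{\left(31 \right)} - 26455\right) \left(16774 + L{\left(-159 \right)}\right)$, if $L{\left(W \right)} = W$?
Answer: $- \frac{20148196365}{46} \approx -4.38 \cdot 10^{8}$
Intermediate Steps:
$m{\left(D \right)} = \frac{1}{15 + D} + 3 D$ ($m{\left(D \right)} = D + \left(\left(D + \frac{1}{15 + D}\right) + D\right) = D + \left(\frac{1}{15 + D} + 2 D\right) = \frac{1}{15 + D} + 3 D$)
$\left(m{\left(31 \right)} - 26455\right) \left(16774 + L{\left(-159 \right)}\right) = \left(\frac{1 + 3 \cdot 31^{2} + 45 \cdot 31}{15 + 31} - 26455\right) \left(16774 - 159\right) = \left(\frac{1 + 3 \cdot 961 + 1395}{46} - 26455\right) 16615 = \left(\frac{1 + 2883 + 1395}{46} - 26455\right) 16615 = \left(\frac{1}{46} \cdot 4279 - 26455\right) 16615 = \left(\frac{4279}{46} - 26455\right) 16615 = \left(- \frac{1212651}{46}\right) 16615 = - \frac{20148196365}{46}$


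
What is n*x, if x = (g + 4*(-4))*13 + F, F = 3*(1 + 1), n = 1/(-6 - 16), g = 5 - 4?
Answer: 189/22 ≈ 8.5909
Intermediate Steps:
g = 1
n = -1/22 (n = 1/(-22) = -1/22 ≈ -0.045455)
F = 6 (F = 3*2 = 6)
x = -189 (x = (1 + 4*(-4))*13 + 6 = (1 - 16)*13 + 6 = -15*13 + 6 = -195 + 6 = -189)
n*x = -1/22*(-189) = 189/22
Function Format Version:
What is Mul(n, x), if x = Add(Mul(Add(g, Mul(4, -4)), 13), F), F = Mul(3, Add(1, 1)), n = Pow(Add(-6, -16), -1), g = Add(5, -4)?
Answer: Rational(189, 22) ≈ 8.5909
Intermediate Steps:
g = 1
n = Rational(-1, 22) (n = Pow(-22, -1) = Rational(-1, 22) ≈ -0.045455)
F = 6 (F = Mul(3, 2) = 6)
x = -189 (x = Add(Mul(Add(1, Mul(4, -4)), 13), 6) = Add(Mul(Add(1, -16), 13), 6) = Add(Mul(-15, 13), 6) = Add(-195, 6) = -189)
Mul(n, x) = Mul(Rational(-1, 22), -189) = Rational(189, 22)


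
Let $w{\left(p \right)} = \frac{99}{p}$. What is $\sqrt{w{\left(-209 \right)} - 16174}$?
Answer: $\frac{i \sqrt{5838985}}{19} \approx 127.18 i$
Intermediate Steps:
$\sqrt{w{\left(-209 \right)} - 16174} = \sqrt{\frac{99}{-209} - 16174} = \sqrt{99 \left(- \frac{1}{209}\right) - 16174} = \sqrt{- \frac{9}{19} - 16174} = \sqrt{- \frac{307315}{19}} = \frac{i \sqrt{5838985}}{19}$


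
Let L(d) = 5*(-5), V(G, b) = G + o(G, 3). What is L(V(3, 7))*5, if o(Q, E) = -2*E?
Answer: -125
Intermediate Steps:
V(G, b) = -6 + G (V(G, b) = G - 2*3 = G - 6 = -6 + G)
L(d) = -25
L(V(3, 7))*5 = -25*5 = -125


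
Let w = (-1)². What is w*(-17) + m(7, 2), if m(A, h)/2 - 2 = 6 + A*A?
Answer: 97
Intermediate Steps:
m(A, h) = 16 + 2*A² (m(A, h) = 4 + 2*(6 + A*A) = 4 + 2*(6 + A²) = 4 + (12 + 2*A²) = 16 + 2*A²)
w = 1
w*(-17) + m(7, 2) = 1*(-17) + (16 + 2*7²) = -17 + (16 + 2*49) = -17 + (16 + 98) = -17 + 114 = 97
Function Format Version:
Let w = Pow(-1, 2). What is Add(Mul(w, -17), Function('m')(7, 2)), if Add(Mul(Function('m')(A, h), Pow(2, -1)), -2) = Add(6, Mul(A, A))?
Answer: 97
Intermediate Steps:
Function('m')(A, h) = Add(16, Mul(2, Pow(A, 2))) (Function('m')(A, h) = Add(4, Mul(2, Add(6, Mul(A, A)))) = Add(4, Mul(2, Add(6, Pow(A, 2)))) = Add(4, Add(12, Mul(2, Pow(A, 2)))) = Add(16, Mul(2, Pow(A, 2))))
w = 1
Add(Mul(w, -17), Function('m')(7, 2)) = Add(Mul(1, -17), Add(16, Mul(2, Pow(7, 2)))) = Add(-17, Add(16, Mul(2, 49))) = Add(-17, Add(16, 98)) = Add(-17, 114) = 97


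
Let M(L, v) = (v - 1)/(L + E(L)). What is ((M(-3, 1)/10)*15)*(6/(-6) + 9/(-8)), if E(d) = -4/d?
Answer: 0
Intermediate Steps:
M(L, v) = (-1 + v)/(L - 4/L) (M(L, v) = (v - 1)/(L - 4/L) = (-1 + v)/(L - 4/L))
((M(-3, 1)/10)*15)*(6/(-6) + 9/(-8)) = ((-3*(-1 + 1)/(-4 + (-3)**2)/10)*15)*(6/(-6) + 9/(-8)) = ((-3*0/(-4 + 9)*(1/10))*15)*(6*(-1/6) + 9*(-1/8)) = ((-3*0/5*(1/10))*15)*(-1 - 9/8) = ((-3*1/5*0*(1/10))*15)*(-17/8) = ((0*(1/10))*15)*(-17/8) = (0*15)*(-17/8) = 0*(-17/8) = 0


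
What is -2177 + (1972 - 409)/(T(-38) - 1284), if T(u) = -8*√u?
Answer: (-17416*√38 + 2796831*I)/(4*(-321*I + 2*√38)) ≈ -2178.2 + 0.046684*I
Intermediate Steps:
-2177 + (1972 - 409)/(T(-38) - 1284) = -2177 + (1972 - 409)/(-8*I*√38 - 1284) = -2177 + 1563/(-8*I*√38 - 1284) = -2177 + 1563/(-1284 - 8*I*√38)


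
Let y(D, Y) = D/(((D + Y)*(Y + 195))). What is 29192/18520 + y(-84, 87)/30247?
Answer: 2223188759/1410439215 ≈ 1.5762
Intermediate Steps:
y(D, Y) = D/((195 + Y)*(D + Y)) (y(D, Y) = D/(((D + Y)*(195 + Y))) = D/(((195 + Y)*(D + Y))) = D*(1/((195 + Y)*(D + Y))) = D/((195 + Y)*(D + Y)))
29192/18520 + y(-84, 87)/30247 = 29192/18520 - 84/(87² + 195*(-84) + 195*87 - 84*87)/30247 = 29192*(1/18520) - 84/(7569 - 16380 + 16965 - 7308)*(1/30247) = 3649/2315 - 84/846*(1/30247) = 3649/2315 - 84*1/846*(1/30247) = 3649/2315 - 14/141*1/30247 = 3649/2315 - 2/609261 = 2223188759/1410439215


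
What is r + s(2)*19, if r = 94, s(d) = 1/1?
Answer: 113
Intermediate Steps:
s(d) = 1
r + s(2)*19 = 94 + 1*19 = 94 + 19 = 113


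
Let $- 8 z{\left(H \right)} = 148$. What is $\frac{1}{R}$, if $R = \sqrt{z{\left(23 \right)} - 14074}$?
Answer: $- \frac{i \sqrt{56370}}{28185} \approx - 0.0084238 i$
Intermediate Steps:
$z{\left(H \right)} = - \frac{37}{2}$ ($z{\left(H \right)} = \left(- \frac{1}{8}\right) 148 = - \frac{37}{2}$)
$R = \frac{i \sqrt{56370}}{2}$ ($R = \sqrt{- \frac{37}{2} - 14074} = \sqrt{- \frac{28185}{2}} = \frac{i \sqrt{56370}}{2} \approx 118.71 i$)
$\frac{1}{R} = \frac{1}{\frac{1}{2} i \sqrt{56370}} = - \frac{i \sqrt{56370}}{28185}$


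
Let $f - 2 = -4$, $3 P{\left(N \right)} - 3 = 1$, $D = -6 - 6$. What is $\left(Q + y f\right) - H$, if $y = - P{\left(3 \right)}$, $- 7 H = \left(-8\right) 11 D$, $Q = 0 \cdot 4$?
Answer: $\frac{3224}{21} \approx 153.52$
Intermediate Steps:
$D = -12$ ($D = -6 - 6 = -12$)
$P{\left(N \right)} = \frac{4}{3}$ ($P{\left(N \right)} = 1 + \frac{1}{3} \cdot 1 = 1 + \frac{1}{3} = \frac{4}{3}$)
$Q = 0$
$f = -2$ ($f = 2 - 4 = -2$)
$H = - \frac{1056}{7}$ ($H = - \frac{\left(-8\right) 11 \left(-12\right)}{7} = - \frac{\left(-88\right) \left(-12\right)}{7} = \left(- \frac{1}{7}\right) 1056 = - \frac{1056}{7} \approx -150.86$)
$y = - \frac{4}{3}$ ($y = \left(-1\right) \frac{4}{3} = - \frac{4}{3} \approx -1.3333$)
$\left(Q + y f\right) - H = \left(0 - - \frac{8}{3}\right) - - \frac{1056}{7} = \left(0 + \frac{8}{3}\right) + \frac{1056}{7} = \frac{8}{3} + \frac{1056}{7} = \frac{3224}{21}$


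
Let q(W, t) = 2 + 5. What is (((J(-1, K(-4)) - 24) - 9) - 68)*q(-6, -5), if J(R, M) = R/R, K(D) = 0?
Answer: -700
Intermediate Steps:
J(R, M) = 1
q(W, t) = 7
(((J(-1, K(-4)) - 24) - 9) - 68)*q(-6, -5) = (((1 - 24) - 9) - 68)*7 = ((-23 - 9) - 68)*7 = (-32 - 68)*7 = -100*7 = -700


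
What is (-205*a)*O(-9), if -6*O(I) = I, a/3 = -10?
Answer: 9225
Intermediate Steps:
a = -30 (a = 3*(-10) = -30)
O(I) = -I/6
(-205*a)*O(-9) = (-205*(-30))*(-⅙*(-9)) = 6150*(3/2) = 9225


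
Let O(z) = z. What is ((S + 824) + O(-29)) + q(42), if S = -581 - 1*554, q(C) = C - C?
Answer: -340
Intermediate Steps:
q(C) = 0
S = -1135 (S = -581 - 554 = -1135)
((S + 824) + O(-29)) + q(42) = ((-1135 + 824) - 29) + 0 = (-311 - 29) + 0 = -340 + 0 = -340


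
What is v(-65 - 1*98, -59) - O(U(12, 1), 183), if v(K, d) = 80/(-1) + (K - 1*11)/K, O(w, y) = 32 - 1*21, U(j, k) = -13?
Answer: -14659/163 ≈ -89.932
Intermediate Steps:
O(w, y) = 11 (O(w, y) = 32 - 21 = 11)
v(K, d) = -80 + (-11 + K)/K (v(K, d) = 80*(-1) + (K - 11)/K = -80 + (-11 + K)/K)
v(-65 - 1*98, -59) - O(U(12, 1), 183) = (-79 - 11/(-65 - 1*98)) - 1*11 = (-79 - 11/(-65 - 98)) - 11 = (-79 - 11/(-163)) - 11 = (-79 - 11*(-1/163)) - 11 = (-79 + 11/163) - 11 = -12866/163 - 11 = -14659/163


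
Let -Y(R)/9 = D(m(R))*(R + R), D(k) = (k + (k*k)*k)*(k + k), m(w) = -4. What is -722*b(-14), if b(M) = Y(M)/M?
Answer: 7069824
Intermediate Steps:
D(k) = 2*k*(k + k**3) (D(k) = (k + k**2*k)*(2*k) = (k + k**3)*(2*k) = 2*k*(k + k**3))
Y(R) = -9792*R (Y(R) = -9*2*(-4)**2*(1 + (-4)**2)*(R + R) = -9*2*16*(1 + 16)*2*R = -9*2*16*17*2*R = -4896*2*R = -9792*R)
b(M) = -9792 (b(M) = (-9792*M)/M = -9792)
-722*b(-14) = -722*(-9792) = 7069824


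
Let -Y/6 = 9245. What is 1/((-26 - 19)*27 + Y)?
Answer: -1/56685 ≈ -1.7641e-5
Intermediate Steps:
Y = -55470 (Y = -6*9245 = -55470)
1/((-26 - 19)*27 + Y) = 1/((-26 - 19)*27 - 55470) = 1/(-45*27 - 55470) = 1/(-1215 - 55470) = 1/(-56685) = -1/56685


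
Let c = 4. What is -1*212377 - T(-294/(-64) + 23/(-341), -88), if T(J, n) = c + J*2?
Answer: -1158800127/5456 ≈ -2.1239e+5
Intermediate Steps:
T(J, n) = 4 + 2*J (T(J, n) = 4 + J*2 = 4 + 2*J)
-1*212377 - T(-294/(-64) + 23/(-341), -88) = -1*212377 - (4 + 2*(-294/(-64) + 23/(-341))) = -212377 - (4 + 2*(-294*(-1/64) + 23*(-1/341))) = -212377 - (4 + 2*(147/32 - 23/341)) = -212377 - (4 + 2*(49391/10912)) = -212377 - (4 + 49391/5456) = -212377 - 1*71215/5456 = -212377 - 71215/5456 = -1158800127/5456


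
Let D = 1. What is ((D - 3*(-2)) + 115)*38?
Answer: 4636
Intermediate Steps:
((D - 3*(-2)) + 115)*38 = ((1 - 3*(-2)) + 115)*38 = ((1 + 6) + 115)*38 = (7 + 115)*38 = 122*38 = 4636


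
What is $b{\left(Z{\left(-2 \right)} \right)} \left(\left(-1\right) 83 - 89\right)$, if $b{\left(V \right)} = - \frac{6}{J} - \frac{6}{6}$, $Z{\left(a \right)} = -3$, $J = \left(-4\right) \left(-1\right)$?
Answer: $430$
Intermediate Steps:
$J = 4$
$b{\left(V \right)} = - \frac{5}{2}$ ($b{\left(V \right)} = - \frac{6}{4} - \frac{6}{6} = \left(-6\right) \frac{1}{4} - 1 = - \frac{3}{2} - 1 = - \frac{5}{2}$)
$b{\left(Z{\left(-2 \right)} \right)} \left(\left(-1\right) 83 - 89\right) = - \frac{5 \left(\left(-1\right) 83 - 89\right)}{2} = - \frac{5 \left(-83 - 89\right)}{2} = \left(- \frac{5}{2}\right) \left(-172\right) = 430$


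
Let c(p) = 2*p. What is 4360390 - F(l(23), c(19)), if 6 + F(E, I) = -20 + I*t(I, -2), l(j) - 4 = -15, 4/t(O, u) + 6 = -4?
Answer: 21802156/5 ≈ 4.3604e+6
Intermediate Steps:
t(O, u) = -2/5 (t(O, u) = 4/(-6 - 4) = 4/(-10) = 4*(-1/10) = -2/5)
l(j) = -11 (l(j) = 4 - 15 = -11)
F(E, I) = -26 - 2*I/5 (F(E, I) = -6 + (-20 + I*(-2/5)) = -6 + (-20 - 2*I/5) = -26 - 2*I/5)
4360390 - F(l(23), c(19)) = 4360390 - (-26 - 4*19/5) = 4360390 - (-26 - 2/5*38) = 4360390 - (-26 - 76/5) = 4360390 - 1*(-206/5) = 4360390 + 206/5 = 21802156/5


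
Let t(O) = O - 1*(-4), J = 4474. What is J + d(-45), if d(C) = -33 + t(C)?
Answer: 4400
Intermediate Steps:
t(O) = 4 + O (t(O) = O + 4 = 4 + O)
d(C) = -29 + C (d(C) = -33 + (4 + C) = -29 + C)
J + d(-45) = 4474 + (-29 - 45) = 4474 - 74 = 4400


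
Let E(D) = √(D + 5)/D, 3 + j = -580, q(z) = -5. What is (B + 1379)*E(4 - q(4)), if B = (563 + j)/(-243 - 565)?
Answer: 278563*√14/1818 ≈ 573.32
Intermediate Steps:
j = -583 (j = -3 - 580 = -583)
E(D) = √(5 + D)/D
B = 5/202 (B = (563 - 583)/(-243 - 565) = -20/(-808) = -20*(-1/808) = 5/202 ≈ 0.024752)
(B + 1379)*E(4 - q(4)) = (5/202 + 1379)*(√(5 + (4 - 1*(-5)))/(4 - 1*(-5))) = 278563*(√(5 + (4 + 5))/(4 + 5))/202 = 278563*(√(5 + 9)/9)/202 = 278563*(√14/9)/202 = 278563*√14/1818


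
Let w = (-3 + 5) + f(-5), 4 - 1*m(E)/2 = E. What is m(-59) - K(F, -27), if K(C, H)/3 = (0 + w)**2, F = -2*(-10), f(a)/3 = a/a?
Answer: 51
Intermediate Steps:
m(E) = 8 - 2*E
f(a) = 3 (f(a) = 3*(a/a) = 3*1 = 3)
F = 20
w = 5 (w = (-3 + 5) + 3 = 2 + 3 = 5)
K(C, H) = 75 (K(C, H) = 3*(0 + 5)**2 = 3*5**2 = 3*25 = 75)
m(-59) - K(F, -27) = (8 - 2*(-59)) - 1*75 = (8 + 118) - 75 = 126 - 75 = 51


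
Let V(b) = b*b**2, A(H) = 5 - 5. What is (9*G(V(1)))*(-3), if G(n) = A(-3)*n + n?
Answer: -27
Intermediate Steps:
A(H) = 0
V(b) = b**3
G(n) = n (G(n) = 0*n + n = 0 + n = n)
(9*G(V(1)))*(-3) = (9*1**3)*(-3) = (9*1)*(-3) = 9*(-3) = -27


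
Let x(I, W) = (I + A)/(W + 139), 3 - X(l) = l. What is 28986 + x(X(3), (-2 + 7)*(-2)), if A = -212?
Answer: 3738982/129 ≈ 28984.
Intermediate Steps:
X(l) = 3 - l
x(I, W) = (-212 + I)/(139 + W) (x(I, W) = (I - 212)/(W + 139) = (-212 + I)/(139 + W))
28986 + x(X(3), (-2 + 7)*(-2)) = 28986 + (-212 + (3 - 1*3))/(139 + (-2 + 7)*(-2)) = 28986 + (-212 + (3 - 3))/(139 + 5*(-2)) = 28986 + (-212 + 0)/(139 - 10) = 28986 - 212/129 = 3738982/129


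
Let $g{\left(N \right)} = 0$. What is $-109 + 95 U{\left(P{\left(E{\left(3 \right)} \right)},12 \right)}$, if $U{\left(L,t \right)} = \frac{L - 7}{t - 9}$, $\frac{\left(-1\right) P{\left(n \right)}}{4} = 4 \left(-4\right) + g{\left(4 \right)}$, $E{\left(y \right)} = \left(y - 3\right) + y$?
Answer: $1696$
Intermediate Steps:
$E{\left(y \right)} = -3 + 2 y$ ($E{\left(y \right)} = \left(y - 3\right) + y = \left(-3 + y\right) + y = -3 + 2 y$)
$P{\left(n \right)} = 64$ ($P{\left(n \right)} = - 4 \left(4 \left(-4\right) + 0\right) = - 4 \left(-16 + 0\right) = \left(-4\right) \left(-16\right) = 64$)
$U{\left(L,t \right)} = \frac{-7 + L}{-9 + t}$
$-109 + 95 U{\left(P{\left(E{\left(3 \right)} \right)},12 \right)} = -109 + 95 \frac{-7 + 64}{-9 + 12} = -109 + 95 \cdot \frac{1}{3} \cdot 57 = -109 + 95 \cdot 19 = -109 + 1805 = 1696$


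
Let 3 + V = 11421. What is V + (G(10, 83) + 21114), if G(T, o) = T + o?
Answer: 32625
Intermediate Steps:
V = 11418 (V = -3 + 11421 = 11418)
V + (G(10, 83) + 21114) = 11418 + ((10 + 83) + 21114) = 11418 + (93 + 21114) = 11418 + 21207 = 32625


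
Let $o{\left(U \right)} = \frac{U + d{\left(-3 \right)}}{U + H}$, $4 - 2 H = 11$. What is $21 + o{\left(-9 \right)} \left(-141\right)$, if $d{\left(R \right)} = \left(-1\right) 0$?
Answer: $- \frac{2013}{25} \approx -80.52$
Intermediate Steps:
$H = - \frac{7}{2}$ ($H = 2 - \frac{11}{2} = - \frac{7}{2} \approx -3.5$)
$d{\left(R \right)} = 0$
$o{\left(U \right)} = \frac{U}{- \frac{7}{2} + U}$ ($o{\left(U \right)} = \frac{U + 0}{U - \frac{7}{2}} = \frac{U}{- \frac{7}{2} + U}$)
$21 + o{\left(-9 \right)} \left(-141\right) = 21 + 2 \left(-9\right) \frac{1}{-7 + 2 \left(-9\right)} \left(-141\right) = 21 + 2 \left(-9\right) \frac{1}{-7 - 18} \left(-141\right) = 21 + 2 \left(-9\right) \frac{1}{-25} \left(-141\right) = 21 + 2 \left(-9\right) \left(- \frac{1}{25}\right) \left(-141\right) = 21 + \frac{18}{25} \left(-141\right) = 21 - \frac{2538}{25} = - \frac{2013}{25}$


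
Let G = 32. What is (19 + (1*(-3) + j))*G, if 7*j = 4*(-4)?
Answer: 3072/7 ≈ 438.86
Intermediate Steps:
j = -16/7 (j = (4*(-4))/7 = (⅐)*(-16) = -16/7 ≈ -2.2857)
(19 + (1*(-3) + j))*G = (19 + (1*(-3) - 16/7))*32 = (19 + (-3 - 16/7))*32 = (19 - 37/7)*32 = (96/7)*32 = 3072/7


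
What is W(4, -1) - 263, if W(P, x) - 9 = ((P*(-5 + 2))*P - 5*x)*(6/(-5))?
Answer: -1012/5 ≈ -202.40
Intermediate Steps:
W(P, x) = 9 + 6*x + 18*P²/5 (W(P, x) = 9 + ((P*(-5 + 2))*P - 5*x)*(6/(-5)) = 9 + ((P*(-3))*P - 5*x)*(6*(-⅕)) = 9 + ((-3*P)*P - 5*x)*(-6/5) = 9 + (-3*P² - 5*x)*(-6/5) = 9 + (-5*x - 3*P²)*(-6/5) = 9 + (6*x + 18*P²/5) = 9 + 6*x + 18*P²/5)
W(4, -1) - 263 = (9 + 6*(-1) + (18/5)*4²) - 263 = (9 - 6 + (18/5)*16) - 263 = (9 - 6 + 288/5) - 263 = 303/5 - 263 = -1012/5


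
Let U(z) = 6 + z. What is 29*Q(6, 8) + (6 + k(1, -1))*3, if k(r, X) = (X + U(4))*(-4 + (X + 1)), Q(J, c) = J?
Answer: 84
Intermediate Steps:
k(r, X) = (-3 + X)*(10 + X) (k(r, X) = (X + (6 + 4))*(-4 + (X + 1)) = (X + 10)*(-4 + (1 + X)) = (10 + X)*(-3 + X) = (-3 + X)*(10 + X))
29*Q(6, 8) + (6 + k(1, -1))*3 = 29*6 + (6 + (-30 + (-1)² + 7*(-1)))*3 = 174 + (6 + (-30 + 1 - 7))*3 = 174 + (6 - 36)*3 = 174 - 30*3 = 174 - 90 = 84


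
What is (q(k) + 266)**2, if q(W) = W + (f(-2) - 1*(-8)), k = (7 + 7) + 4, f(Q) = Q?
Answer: 84100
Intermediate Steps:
k = 18 (k = 14 + 4 = 18)
q(W) = 6 + W (q(W) = W + (-2 - 1*(-8)) = W + (-2 + 8) = W + 6 = 6 + W)
(q(k) + 266)**2 = ((6 + 18) + 266)**2 = (24 + 266)**2 = 290**2 = 84100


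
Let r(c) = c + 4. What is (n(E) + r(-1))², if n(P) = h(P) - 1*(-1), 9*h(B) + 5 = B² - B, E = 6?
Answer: 3721/81 ≈ 45.938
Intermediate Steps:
h(B) = -5/9 - B/9 + B²/9 (h(B) = -5/9 + (B² - B)/9 = -5/9 + (-B/9 + B²/9) = -5/9 - B/9 + B²/9)
n(P) = 4/9 - P/9 + P²/9 (n(P) = (-5/9 - P/9 + P²/9) - 1*(-1) = (-5/9 - P/9 + P²/9) + 1 = 4/9 - P/9 + P²/9)
r(c) = 4 + c
(n(E) + r(-1))² = ((4/9 - ⅑*6 + (⅑)*6²) + (4 - 1))² = ((4/9 - ⅔ + (⅑)*36) + 3)² = ((4/9 - ⅔ + 4) + 3)² = (34/9 + 3)² = (61/9)² = 3721/81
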